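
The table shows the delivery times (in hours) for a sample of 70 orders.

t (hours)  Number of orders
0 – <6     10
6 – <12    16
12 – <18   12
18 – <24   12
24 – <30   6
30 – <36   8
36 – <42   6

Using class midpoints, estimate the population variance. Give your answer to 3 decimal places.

Midpoints: 3, 9, 15, 21, 27, 33, 39
n = 70, Σfm = 1266, mean = 18.0857
Σfm² = 31590
Σf(m − x̄)² = Σfm² − (Σfm)²/n = 31590 − 1266²/70 = 8693.4857
Population variance = 8693.4857 / 70 = 124.1927

124.193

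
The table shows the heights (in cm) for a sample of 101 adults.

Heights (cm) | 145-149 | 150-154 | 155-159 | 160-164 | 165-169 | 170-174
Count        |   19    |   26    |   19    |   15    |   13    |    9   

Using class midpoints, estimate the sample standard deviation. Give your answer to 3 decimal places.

Midpoints: 147, 152, 157, 162, 167, 172
n = 101, Σfm = 15877, mean = 157.1980
Σfm² = 2502079
Σf(m − x̄)² = Σfm² − (Σfm)²/n = 2502079 − 15877²/101 = 6246.0396
Sample variance = 6246.0396 / 100 = 62.4604
Standard deviation = √62.4604 = 7.9032

7.903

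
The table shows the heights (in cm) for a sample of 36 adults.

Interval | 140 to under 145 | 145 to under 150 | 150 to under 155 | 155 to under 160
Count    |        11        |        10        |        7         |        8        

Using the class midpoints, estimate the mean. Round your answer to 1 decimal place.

Midpoints: 142.5, 147.5, 152.5, 157.5
Σfm = 11×142.5 + 10×147.5 + 7×152.5 + 8×157.5 = 5370
n = Σf = 36
Mean = 5370 / 36 = 149.1667

149.2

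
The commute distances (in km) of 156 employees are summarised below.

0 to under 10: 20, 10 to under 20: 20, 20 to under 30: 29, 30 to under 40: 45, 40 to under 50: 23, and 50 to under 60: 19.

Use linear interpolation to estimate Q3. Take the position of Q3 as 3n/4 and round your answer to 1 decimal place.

Cumulative frequencies: 20, 40, 69, 114, 137, 156
n = 156; position = 3n/4 = 117.
This falls in the class 40 to under 50: L = 40, F = 114, f = 23, h = 10.
Upper quartile ≈ 40 + ((117 − 114) / 23) × 10 = 41.3043

41.3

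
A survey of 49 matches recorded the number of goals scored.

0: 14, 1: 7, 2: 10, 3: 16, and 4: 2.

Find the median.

Cumulative frequencies: 14, 21, 31, 47, 49
n = 49, so the median is the value in position (n+1)/2 = 25.
Position 25 falls at value 2.

2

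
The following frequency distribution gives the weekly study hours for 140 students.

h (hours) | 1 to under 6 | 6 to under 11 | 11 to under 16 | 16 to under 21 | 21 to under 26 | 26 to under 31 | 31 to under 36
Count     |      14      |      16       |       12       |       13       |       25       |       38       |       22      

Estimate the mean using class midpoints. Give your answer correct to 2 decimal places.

21.39

Midpoints: 3.5, 8.5, 13.5, 18.5, 23.5, 28.5, 33.5
Σfm = 14×3.5 + 16×8.5 + 12×13.5 + 13×18.5 + 25×23.5 + 38×28.5 + 22×33.5 = 2995
n = Σf = 140
Mean = 2995 / 140 = 21.3929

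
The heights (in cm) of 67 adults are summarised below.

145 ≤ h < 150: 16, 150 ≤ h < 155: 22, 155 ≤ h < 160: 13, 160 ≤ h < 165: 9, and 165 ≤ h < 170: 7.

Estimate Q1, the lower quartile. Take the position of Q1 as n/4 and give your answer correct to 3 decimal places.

Cumulative frequencies: 16, 38, 51, 60, 67
n = 67; position = n/4 = 16.75.
This falls in the class 150 ≤ h < 155: L = 150, F = 16, f = 22, h = 5.
Lower quartile ≈ 150 + ((16.75 − 16) / 22) × 5 = 150.1705

150.170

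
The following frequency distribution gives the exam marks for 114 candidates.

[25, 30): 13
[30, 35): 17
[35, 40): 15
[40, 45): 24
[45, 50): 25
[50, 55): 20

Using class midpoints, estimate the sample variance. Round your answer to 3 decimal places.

66.451

Midpoints: 27.5, 32.5, 37.5, 42.5, 47.5, 52.5
n = 114, Σfm = 4730, mean = 41.4912
Σfm² = 203762.5
Σf(m − x̄)² = Σfm² − (Σfm)²/n = 203762.5 − 4730²/114 = 7508.9912
Sample variance = 7508.9912 / 113 = 66.4512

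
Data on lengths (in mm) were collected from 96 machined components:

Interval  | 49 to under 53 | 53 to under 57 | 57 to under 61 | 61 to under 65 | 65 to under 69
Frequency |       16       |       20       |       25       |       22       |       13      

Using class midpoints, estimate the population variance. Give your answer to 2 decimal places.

26.31

Midpoints: 51, 55, 59, 63, 67
n = 96, Σfm = 5648, mean = 58.8333
Σfm² = 334816
Σf(m − x̄)² = Σfm² − (Σfm)²/n = 334816 − 5648²/96 = 2525.3333
Population variance = 2525.3333 / 96 = 26.3056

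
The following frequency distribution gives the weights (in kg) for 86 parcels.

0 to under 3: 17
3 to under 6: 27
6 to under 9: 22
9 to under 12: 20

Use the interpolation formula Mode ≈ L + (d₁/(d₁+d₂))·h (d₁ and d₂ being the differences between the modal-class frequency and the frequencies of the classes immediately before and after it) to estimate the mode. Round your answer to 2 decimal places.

5.00

Modal class: 3 to under 6 (highest frequency 27).
d₁ = 27 − 17 = 10, d₂ = 27 − 22 = 5
Mode ≈ 3 + (10/(10+5)) × 3 = 3 + 2.0000 = 5.0000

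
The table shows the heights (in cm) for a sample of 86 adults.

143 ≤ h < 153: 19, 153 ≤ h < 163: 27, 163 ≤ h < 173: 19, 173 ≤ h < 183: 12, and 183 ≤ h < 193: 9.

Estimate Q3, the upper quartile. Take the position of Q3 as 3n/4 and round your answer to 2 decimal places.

172.74

Cumulative frequencies: 19, 46, 65, 77, 86
n = 86; position = 3n/4 = 64.5.
This falls in the class 163 ≤ h < 173: L = 163, F = 46, f = 19, h = 10.
Upper quartile ≈ 163 + ((64.5 − 46) / 19) × 10 = 172.7368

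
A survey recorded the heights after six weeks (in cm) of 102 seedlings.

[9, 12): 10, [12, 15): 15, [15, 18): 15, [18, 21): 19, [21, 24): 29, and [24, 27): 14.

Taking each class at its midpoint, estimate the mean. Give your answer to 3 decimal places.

18.971

Midpoints: 10.5, 13.5, 16.5, 19.5, 22.5, 25.5
Σfm = 10×10.5 + 15×13.5 + 15×16.5 + 19×19.5 + 29×22.5 + 14×25.5 = 1935
n = Σf = 102
Mean = 1935 / 102 = 18.9706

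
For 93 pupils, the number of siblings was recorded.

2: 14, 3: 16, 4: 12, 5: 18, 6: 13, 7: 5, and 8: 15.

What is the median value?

Cumulative frequencies: 14, 30, 42, 60, 73, 78, 93
n = 93, so the median is the value in position (n+1)/2 = 47.
Position 47 falls at value 5.

5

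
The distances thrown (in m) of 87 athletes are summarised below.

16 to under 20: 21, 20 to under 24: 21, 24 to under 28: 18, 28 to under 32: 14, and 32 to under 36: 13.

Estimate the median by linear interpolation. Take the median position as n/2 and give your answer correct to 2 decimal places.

Cumulative frequencies: 21, 42, 60, 74, 87
n = 87; position = n/2 = 43.5.
This falls in the class 24 to under 28: L = 24, F = 42, f = 18, h = 4.
Median ≈ 24 + ((43.5 − 42) / 18) × 4 = 24.3333

24.33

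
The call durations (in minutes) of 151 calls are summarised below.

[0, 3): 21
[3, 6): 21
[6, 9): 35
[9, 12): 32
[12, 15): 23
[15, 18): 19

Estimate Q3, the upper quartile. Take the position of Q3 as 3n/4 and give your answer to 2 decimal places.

12.55

Cumulative frequencies: 21, 42, 77, 109, 132, 151
n = 151; position = 3n/4 = 113.25.
This falls in the class [12, 15): L = 12, F = 109, f = 23, h = 3.
Upper quartile ≈ 12 + ((113.25 − 109) / 23) × 3 = 12.5543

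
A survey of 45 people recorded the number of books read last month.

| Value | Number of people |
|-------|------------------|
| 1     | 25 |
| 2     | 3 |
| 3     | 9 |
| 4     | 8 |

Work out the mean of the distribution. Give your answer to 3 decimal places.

Values: 1, 2, 3, 4
Σfx = 25×1 + 3×2 + 9×3 + 8×4 = 90
n = Σf = 45
Mean = 90 / 45 = 2.0000

2.000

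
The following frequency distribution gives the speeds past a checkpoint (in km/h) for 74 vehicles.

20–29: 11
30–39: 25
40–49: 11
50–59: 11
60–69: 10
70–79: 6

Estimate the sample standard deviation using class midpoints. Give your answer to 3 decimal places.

15.436

Midpoints: 24.5, 34.5, 44.5, 54.5, 64.5, 74.5
n = 74, Σfm = 3313, mean = 44.7703
Σfm² = 165718.5
Σf(m − x̄)² = Σfm² − (Σfm)²/n = 165718.5 − 3313²/74 = 17394.5946
Sample variance = 17394.5946 / 73 = 238.2821
Standard deviation = √238.2821 = 15.4364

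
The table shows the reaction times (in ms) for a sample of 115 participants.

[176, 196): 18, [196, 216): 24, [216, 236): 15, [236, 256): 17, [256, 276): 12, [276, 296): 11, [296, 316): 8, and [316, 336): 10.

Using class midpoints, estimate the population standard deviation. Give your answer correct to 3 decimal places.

Midpoints: 186, 206, 226, 246, 266, 286, 306, 326
n = 115, Σfm = 27910, mean = 242.6957
Σfm² = 6996780
Σf(m − x̄)² = Σfm² − (Σfm)²/n = 6996780 − 27910²/115 = 223144.3478
Population variance = 223144.3478 / 115 = 1940.3856
Standard deviation = √1940.3856 = 44.0498

44.050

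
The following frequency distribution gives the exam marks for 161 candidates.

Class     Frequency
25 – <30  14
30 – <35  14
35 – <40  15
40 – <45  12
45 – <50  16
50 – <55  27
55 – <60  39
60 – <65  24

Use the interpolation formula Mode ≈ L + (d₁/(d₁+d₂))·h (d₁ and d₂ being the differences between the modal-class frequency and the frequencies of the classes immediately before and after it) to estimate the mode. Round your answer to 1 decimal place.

Modal class: 55 – <60 (highest frequency 39).
d₁ = 39 − 27 = 12, d₂ = 39 − 24 = 15
Mode ≈ 55 + (12/(12+15)) × 5 = 55 + 2.2222 = 57.2222

57.2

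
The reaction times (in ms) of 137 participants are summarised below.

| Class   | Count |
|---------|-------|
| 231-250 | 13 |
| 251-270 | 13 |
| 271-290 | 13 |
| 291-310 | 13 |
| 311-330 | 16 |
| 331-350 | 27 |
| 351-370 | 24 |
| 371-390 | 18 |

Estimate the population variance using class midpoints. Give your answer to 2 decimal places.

Midpoints: 240.5, 260.5, 280.5, 300.5, 320.5, 340.5, 360.5, 380.5
n = 137, Σfm = 43888.5, mean = 320.3540
Σfm² = 14329854.25
Σf(m − x̄)² = Σfm² − (Σfm)²/n = 14329854.25 − 43888.5²/137 = 269997.0803
Population variance = 269997.0803 / 137 = 1970.7816

1970.78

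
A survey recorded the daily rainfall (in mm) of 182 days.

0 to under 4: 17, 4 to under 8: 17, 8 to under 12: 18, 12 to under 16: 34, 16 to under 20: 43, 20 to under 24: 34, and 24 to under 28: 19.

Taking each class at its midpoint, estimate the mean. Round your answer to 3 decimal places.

Midpoints: 2, 6, 10, 14, 18, 22, 26
Σfm = 17×2 + 17×6 + 18×10 + 34×14 + 43×18 + 34×22 + 19×26 = 2808
n = Σf = 182
Mean = 2808 / 182 = 15.4286

15.429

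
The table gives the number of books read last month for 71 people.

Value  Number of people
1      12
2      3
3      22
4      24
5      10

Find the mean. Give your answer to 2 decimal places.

Values: 1, 2, 3, 4, 5
Σfx = 12×1 + 3×2 + 22×3 + 24×4 + 10×5 = 230
n = Σf = 71
Mean = 230 / 71 = 3.2394

3.24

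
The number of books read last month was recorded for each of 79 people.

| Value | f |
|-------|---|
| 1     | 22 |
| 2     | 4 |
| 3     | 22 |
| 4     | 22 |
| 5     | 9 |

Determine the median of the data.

Cumulative frequencies: 22, 26, 48, 70, 79
n = 79, so the median is the value in position (n+1)/2 = 40.
Position 40 falls at value 3.

3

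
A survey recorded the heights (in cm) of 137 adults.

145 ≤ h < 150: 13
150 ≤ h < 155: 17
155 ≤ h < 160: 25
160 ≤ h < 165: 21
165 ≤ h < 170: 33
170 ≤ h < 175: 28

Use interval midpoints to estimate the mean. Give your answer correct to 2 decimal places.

Midpoints: 147.5, 152.5, 157.5, 162.5, 167.5, 172.5
Σfm = 13×147.5 + 17×152.5 + 25×157.5 + 21×162.5 + 33×167.5 + 28×172.5 = 22217.5
n = Σf = 137
Mean = 22217.5 / 137 = 162.1715

162.17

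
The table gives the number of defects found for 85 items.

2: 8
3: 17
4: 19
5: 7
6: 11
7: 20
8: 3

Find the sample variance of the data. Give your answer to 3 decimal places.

3.257

Values: 2, 3, 4, 5, 6, 7, 8
n = 85, Σfx = 408, mean = 4.8000
Σfx² = 2232
Σf(x − x̄)² = Σfx² − (Σfx)²/n = 2232 − 408²/85 = 273.6000
Sample variance = 273.6000 / 84 = 3.2571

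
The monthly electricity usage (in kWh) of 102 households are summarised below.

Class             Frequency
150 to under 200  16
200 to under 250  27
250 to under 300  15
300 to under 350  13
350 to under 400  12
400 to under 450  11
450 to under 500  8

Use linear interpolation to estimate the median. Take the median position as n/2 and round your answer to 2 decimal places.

Cumulative frequencies: 16, 43, 58, 71, 83, 94, 102
n = 102; position = n/2 = 51.
This falls in the class 250 to under 300: L = 250, F = 43, f = 15, h = 50.
Median ≈ 250 + ((51 − 43) / 15) × 50 = 276.6667

276.67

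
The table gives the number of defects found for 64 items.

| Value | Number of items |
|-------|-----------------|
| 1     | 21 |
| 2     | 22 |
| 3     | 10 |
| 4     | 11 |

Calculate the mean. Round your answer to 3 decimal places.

2.172

Values: 1, 2, 3, 4
Σfx = 21×1 + 22×2 + 10×3 + 11×4 = 139
n = Σf = 64
Mean = 139 / 64 = 2.1719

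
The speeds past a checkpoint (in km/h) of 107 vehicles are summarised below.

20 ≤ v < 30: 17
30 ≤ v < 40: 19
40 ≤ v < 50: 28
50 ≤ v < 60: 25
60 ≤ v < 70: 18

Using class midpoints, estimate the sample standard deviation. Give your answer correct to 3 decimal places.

Midpoints: 25, 35, 45, 55, 65
n = 107, Σfm = 4895, mean = 45.7477
Σfm² = 242275
Σf(m − x̄)² = Σfm² − (Σfm)²/n = 242275 − 4895²/107 = 18340.1869
Sample variance = 18340.1869 / 106 = 173.0206
Standard deviation = √173.0206 = 13.1537

13.154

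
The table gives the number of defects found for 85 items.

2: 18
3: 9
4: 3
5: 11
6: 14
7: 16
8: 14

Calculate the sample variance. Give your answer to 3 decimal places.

Values: 2, 3, 4, 5, 6, 7, 8
n = 85, Σfx = 438, mean = 5.1529
Σfx² = 2660
Σf(x − x̄)² = Σfx² − (Σfx)²/n = 2660 − 438²/85 = 403.0118
Sample variance = 403.0118 / 84 = 4.7978

4.798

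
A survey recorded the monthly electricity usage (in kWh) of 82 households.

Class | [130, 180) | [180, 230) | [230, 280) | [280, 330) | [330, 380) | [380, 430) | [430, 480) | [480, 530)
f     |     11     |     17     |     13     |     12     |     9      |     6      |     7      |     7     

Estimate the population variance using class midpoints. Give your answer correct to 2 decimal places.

11792.09

Midpoints: 155, 205, 255, 305, 355, 405, 455, 505
n = 82, Σfm = 24510, mean = 298.9024
Σfm² = 8293050
Σf(m − x̄)² = Σfm² − (Σfm)²/n = 8293050 − 24510²/82 = 966951.2195
Population variance = 966951.2195 / 82 = 11792.0880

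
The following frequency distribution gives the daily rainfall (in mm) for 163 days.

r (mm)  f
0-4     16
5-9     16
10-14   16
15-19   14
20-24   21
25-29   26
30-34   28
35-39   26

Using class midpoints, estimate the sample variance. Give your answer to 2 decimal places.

Midpoints: 2, 7, 12, 17, 22, 27, 32, 37
n = 163, Σfm = 3596, mean = 22.0613
Σfm² = 100582
Σf(m − x̄)² = Σfm² − (Σfm)²/n = 100582 − 3596²/163 = 21249.3865
Sample variance = 21249.3865 / 162 = 131.1691

131.17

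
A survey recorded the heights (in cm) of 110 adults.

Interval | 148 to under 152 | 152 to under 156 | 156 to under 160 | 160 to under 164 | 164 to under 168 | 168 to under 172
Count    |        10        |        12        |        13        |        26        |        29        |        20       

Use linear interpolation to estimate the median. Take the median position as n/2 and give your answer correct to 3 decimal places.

Cumulative frequencies: 10, 22, 35, 61, 90, 110
n = 110; position = n/2 = 55.
This falls in the class 160 to under 164: L = 160, F = 35, f = 26, h = 4.
Median ≈ 160 + ((55 − 35) / 26) × 4 = 163.0769

163.077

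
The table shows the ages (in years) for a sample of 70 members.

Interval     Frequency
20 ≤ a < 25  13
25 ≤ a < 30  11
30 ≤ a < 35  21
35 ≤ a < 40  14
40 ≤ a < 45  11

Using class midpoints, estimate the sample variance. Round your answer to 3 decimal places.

43.835

Midpoints: 22.5, 27.5, 32.5, 37.5, 42.5
n = 70, Σfm = 2270, mean = 32.4286
Σfm² = 76637.5
Σf(m − x̄)² = Σfm² − (Σfm)²/n = 76637.5 − 2270²/70 = 3024.6429
Sample variance = 3024.6429 / 69 = 43.8354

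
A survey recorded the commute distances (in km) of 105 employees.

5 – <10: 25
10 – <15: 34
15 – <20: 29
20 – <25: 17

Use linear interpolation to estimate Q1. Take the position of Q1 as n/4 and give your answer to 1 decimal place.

10.2

Cumulative frequencies: 25, 59, 88, 105
n = 105; position = n/4 = 26.25.
This falls in the class 10 – <15: L = 10, F = 25, f = 34, h = 5.
Lower quartile ≈ 10 + ((26.25 − 25) / 34) × 5 = 10.1838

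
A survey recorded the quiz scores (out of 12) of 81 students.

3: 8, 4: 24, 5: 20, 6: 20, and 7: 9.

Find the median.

5

Cumulative frequencies: 8, 32, 52, 72, 81
n = 81, so the median is the value in position (n+1)/2 = 41.
Position 41 falls at value 5.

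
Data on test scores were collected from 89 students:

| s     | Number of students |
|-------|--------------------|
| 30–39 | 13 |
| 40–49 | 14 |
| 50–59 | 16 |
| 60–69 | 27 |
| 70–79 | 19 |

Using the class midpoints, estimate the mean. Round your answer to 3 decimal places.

57.309

Midpoints: 34.5, 44.5, 54.5, 64.5, 74.5
Σfm = 13×34.5 + 14×44.5 + 16×54.5 + 27×64.5 + 19×74.5 = 5100.5
n = Σf = 89
Mean = 5100.5 / 89 = 57.3090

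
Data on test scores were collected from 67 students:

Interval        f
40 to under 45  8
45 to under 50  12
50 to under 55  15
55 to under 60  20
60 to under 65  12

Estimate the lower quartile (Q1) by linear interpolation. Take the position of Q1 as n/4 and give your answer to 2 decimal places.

48.65

Cumulative frequencies: 8, 20, 35, 55, 67
n = 67; position = n/4 = 16.75.
This falls in the class 45 to under 50: L = 45, F = 8, f = 12, h = 5.
Lower quartile ≈ 45 + ((16.75 − 8) / 12) × 5 = 48.6458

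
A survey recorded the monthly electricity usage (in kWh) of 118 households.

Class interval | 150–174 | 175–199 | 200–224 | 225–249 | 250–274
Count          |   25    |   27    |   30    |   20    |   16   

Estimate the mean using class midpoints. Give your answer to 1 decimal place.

206.7

Midpoints: 162, 187, 212, 237, 262
Σfm = 25×162 + 27×187 + 30×212 + 20×237 + 16×262 = 24391
n = Σf = 118
Mean = 24391 / 118 = 206.7034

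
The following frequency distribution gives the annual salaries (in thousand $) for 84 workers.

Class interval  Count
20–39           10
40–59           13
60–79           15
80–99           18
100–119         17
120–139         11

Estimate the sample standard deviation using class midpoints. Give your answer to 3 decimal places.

Midpoints: 29.5, 49.5, 69.5, 89.5, 109.5, 129.5
n = 84, Σfm = 6878, mean = 81.8810
Σfm² = 645501
Σf(m − x̄)² = Σfm² − (Σfm)²/n = 645501 − 6878²/84 = 82323.8095
Sample variance = 82323.8095 / 83 = 991.8531
Standard deviation = √991.8531 = 31.4937

31.494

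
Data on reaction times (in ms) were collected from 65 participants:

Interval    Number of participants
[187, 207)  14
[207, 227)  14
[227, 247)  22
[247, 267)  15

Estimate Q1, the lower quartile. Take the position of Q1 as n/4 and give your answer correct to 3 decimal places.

Cumulative frequencies: 14, 28, 50, 65
n = 65; position = n/4 = 16.25.
This falls in the class [207, 227): L = 207, F = 14, f = 14, h = 20.
Lower quartile ≈ 207 + ((16.25 − 14) / 14) × 20 = 210.2143

210.214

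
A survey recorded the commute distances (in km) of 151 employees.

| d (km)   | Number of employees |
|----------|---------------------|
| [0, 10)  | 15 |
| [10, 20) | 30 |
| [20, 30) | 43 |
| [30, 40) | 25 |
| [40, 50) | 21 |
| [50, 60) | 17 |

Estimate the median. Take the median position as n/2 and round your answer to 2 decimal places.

Cumulative frequencies: 15, 45, 88, 113, 134, 151
n = 151; position = n/2 = 75.5.
This falls in the class [20, 30): L = 20, F = 45, f = 43, h = 10.
Median ≈ 20 + ((75.5 − 45) / 43) × 10 = 27.0930

27.09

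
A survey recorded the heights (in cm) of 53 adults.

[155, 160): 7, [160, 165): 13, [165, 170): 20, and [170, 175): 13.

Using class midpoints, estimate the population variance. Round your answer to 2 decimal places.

23.73

Midpoints: 157.5, 162.5, 167.5, 172.5
n = 53, Σfm = 8807.5, mean = 166.1792
Σfm² = 1464881.25
Σf(m − x̄)² = Σfm² − (Σfm)²/n = 1464881.25 − 8807.5²/53 = 1257.5472
Population variance = 1257.5472 / 53 = 23.7273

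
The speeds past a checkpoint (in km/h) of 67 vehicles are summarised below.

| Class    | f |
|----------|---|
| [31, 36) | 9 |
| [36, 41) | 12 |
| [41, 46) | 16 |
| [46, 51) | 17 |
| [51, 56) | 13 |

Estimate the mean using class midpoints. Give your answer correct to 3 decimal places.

44.470

Midpoints: 33.5, 38.5, 43.5, 48.5, 53.5
Σfm = 9×33.5 + 12×38.5 + 16×43.5 + 17×48.5 + 13×53.5 = 2979.5
n = Σf = 67
Mean = 2979.5 / 67 = 44.4701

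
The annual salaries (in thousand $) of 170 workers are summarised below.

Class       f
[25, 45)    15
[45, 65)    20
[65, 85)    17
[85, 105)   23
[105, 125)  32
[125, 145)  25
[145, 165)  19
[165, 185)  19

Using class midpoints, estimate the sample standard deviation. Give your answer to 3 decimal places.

Midpoints: 35, 55, 75, 95, 115, 135, 155, 175
n = 170, Σfm = 18410, mean = 108.2941
Σfm² = 2299250
Σf(m − x̄)² = Σfm² − (Σfm)²/n = 2299250 − 18410²/170 = 305555.2941
Sample variance = 305555.2941 / 169 = 1808.0195
Standard deviation = √1808.0195 = 42.5208

42.521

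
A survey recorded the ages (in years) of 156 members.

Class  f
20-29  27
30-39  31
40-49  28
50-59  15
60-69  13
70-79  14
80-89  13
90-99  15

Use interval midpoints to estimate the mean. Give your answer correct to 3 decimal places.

Midpoints: 24.5, 34.5, 44.5, 54.5, 64.5, 74.5, 84.5, 94.5
Σfm = 27×24.5 + 31×34.5 + 28×44.5 + 15×54.5 + 13×64.5 + 14×74.5 + 13×84.5 + 15×94.5 = 8192
n = Σf = 156
Mean = 8192 / 156 = 52.5128

52.513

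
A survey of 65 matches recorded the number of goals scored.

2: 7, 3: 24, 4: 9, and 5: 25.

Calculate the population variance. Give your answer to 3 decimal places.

1.145

Values: 2, 3, 4, 5
n = 65, Σfx = 247, mean = 3.8000
Σfx² = 1013
Σf(x − x̄)² = Σfx² − (Σfx)²/n = 1013 − 247²/65 = 74.4000
Population variance = 74.4000 / 65 = 1.1446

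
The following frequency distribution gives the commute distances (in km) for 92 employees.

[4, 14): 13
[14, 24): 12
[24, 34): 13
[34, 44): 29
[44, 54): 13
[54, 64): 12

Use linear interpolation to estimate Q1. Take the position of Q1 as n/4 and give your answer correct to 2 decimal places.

Cumulative frequencies: 13, 25, 38, 67, 80, 92
n = 92; position = n/4 = 23.
This falls in the class [14, 24): L = 14, F = 13, f = 12, h = 10.
Lower quartile ≈ 14 + ((23 − 13) / 12) × 10 = 22.3333

22.33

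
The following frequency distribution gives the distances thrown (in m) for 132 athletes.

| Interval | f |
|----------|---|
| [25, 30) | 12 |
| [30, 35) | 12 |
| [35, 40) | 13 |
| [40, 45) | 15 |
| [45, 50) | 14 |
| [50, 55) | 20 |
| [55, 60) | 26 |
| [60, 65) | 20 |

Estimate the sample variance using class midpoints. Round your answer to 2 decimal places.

127.98

Midpoints: 27.5, 32.5, 37.5, 42.5, 47.5, 52.5, 57.5, 62.5
n = 132, Σfm = 6305, mean = 47.7652
Σfm² = 317925
Σf(m − x̄)² = Σfm² − (Σfm)²/n = 317925 − 6305²/132 = 16765.7197
Sample variance = 16765.7197 / 131 = 127.9826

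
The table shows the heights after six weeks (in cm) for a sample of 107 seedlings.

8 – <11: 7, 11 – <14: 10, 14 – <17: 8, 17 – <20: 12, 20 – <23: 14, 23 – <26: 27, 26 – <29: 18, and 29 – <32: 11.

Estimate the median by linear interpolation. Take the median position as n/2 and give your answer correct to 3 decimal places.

Cumulative frequencies: 7, 17, 25, 37, 51, 78, 96, 107
n = 107; position = n/2 = 53.5.
This falls in the class 23 – <26: L = 23, F = 51, f = 27, h = 3.
Median ≈ 23 + ((53.5 − 51) / 27) × 3 = 23.2778

23.278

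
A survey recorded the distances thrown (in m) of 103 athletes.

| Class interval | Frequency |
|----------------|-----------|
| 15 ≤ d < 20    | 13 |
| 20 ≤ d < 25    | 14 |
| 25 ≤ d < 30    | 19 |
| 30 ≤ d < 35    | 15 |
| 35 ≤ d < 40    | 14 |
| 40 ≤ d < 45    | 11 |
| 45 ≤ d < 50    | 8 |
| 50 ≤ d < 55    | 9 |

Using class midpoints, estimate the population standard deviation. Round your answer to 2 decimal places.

Midpoints: 17.5, 22.5, 27.5, 32.5, 37.5, 42.5, 47.5, 52.5
n = 103, Σfm = 3397.5, mean = 32.9854
Σfm² = 123693.75
Σf(m − x̄)² = Σfm² − (Σfm)²/n = 123693.75 − 3397.5²/103 = 11625.7282
Population variance = 11625.7282 / 103 = 112.8711
Standard deviation = √112.8711 = 10.6241

10.62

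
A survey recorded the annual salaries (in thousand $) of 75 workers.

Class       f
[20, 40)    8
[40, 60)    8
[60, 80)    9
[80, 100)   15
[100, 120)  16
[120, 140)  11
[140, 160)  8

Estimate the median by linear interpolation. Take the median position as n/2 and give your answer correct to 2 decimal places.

Cumulative frequencies: 8, 16, 25, 40, 56, 67, 75
n = 75; position = n/2 = 37.5.
This falls in the class [80, 100): L = 80, F = 25, f = 15, h = 20.
Median ≈ 80 + ((37.5 − 25) / 15) × 20 = 96.6667

96.67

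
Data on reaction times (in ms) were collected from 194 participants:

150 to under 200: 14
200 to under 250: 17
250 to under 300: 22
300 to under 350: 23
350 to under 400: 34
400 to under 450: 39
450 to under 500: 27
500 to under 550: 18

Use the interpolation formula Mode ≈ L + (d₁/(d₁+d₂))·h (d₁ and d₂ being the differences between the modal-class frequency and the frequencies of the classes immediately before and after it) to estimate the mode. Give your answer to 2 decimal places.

414.71

Modal class: 400 to under 450 (highest frequency 39).
d₁ = 39 − 34 = 5, d₂ = 39 − 27 = 12
Mode ≈ 400 + (5/(5+12)) × 50 = 400 + 14.7059 = 414.7059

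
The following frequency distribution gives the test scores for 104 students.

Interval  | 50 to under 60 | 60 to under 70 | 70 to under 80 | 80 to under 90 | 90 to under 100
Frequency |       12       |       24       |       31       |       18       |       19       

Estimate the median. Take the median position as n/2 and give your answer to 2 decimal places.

Cumulative frequencies: 12, 36, 67, 85, 104
n = 104; position = n/2 = 52.
This falls in the class 70 to under 80: L = 70, F = 36, f = 31, h = 10.
Median ≈ 70 + ((52 − 36) / 31) × 10 = 75.1613

75.16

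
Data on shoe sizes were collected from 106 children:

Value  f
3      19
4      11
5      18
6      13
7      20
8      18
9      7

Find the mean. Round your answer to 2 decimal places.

Values: 3, 4, 5, 6, 7, 8, 9
Σfx = 19×3 + 11×4 + 18×5 + 13×6 + 20×7 + 18×8 + 7×9 = 616
n = Σf = 106
Mean = 616 / 106 = 5.8113

5.81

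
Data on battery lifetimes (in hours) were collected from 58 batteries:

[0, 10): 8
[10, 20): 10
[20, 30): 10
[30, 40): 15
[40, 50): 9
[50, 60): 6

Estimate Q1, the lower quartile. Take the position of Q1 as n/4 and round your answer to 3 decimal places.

Cumulative frequencies: 8, 18, 28, 43, 52, 58
n = 58; position = n/4 = 14.5.
This falls in the class [10, 20): L = 10, F = 8, f = 10, h = 10.
Lower quartile ≈ 10 + ((14.5 − 8) / 10) × 10 = 16.5000

16.500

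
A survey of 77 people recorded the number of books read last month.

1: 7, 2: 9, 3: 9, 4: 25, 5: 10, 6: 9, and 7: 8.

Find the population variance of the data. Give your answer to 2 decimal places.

Values: 1, 2, 3, 4, 5, 6, 7
n = 77, Σfx = 312, mean = 4.0519
Σfx² = 1490
Σf(x − x̄)² = Σfx² − (Σfx)²/n = 1490 − 312²/77 = 225.7922
Population variance = 225.7922 / 77 = 2.9324

2.93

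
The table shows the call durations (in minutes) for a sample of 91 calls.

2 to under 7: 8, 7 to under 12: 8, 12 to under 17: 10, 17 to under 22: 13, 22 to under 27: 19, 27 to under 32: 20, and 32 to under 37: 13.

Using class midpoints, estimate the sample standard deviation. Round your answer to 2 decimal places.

9.20

Midpoints: 4.5, 9.5, 14.5, 19.5, 24.5, 29.5, 34.5
n = 91, Σfm = 2014.5, mean = 22.1374
Σfm² = 52212.75
Σf(m − x̄)² = Σfm² − (Σfm)²/n = 52212.75 − 2014.5²/91 = 7617.0330
Sample variance = 7617.0330 / 90 = 84.6337
Standard deviation = √84.6337 = 9.1997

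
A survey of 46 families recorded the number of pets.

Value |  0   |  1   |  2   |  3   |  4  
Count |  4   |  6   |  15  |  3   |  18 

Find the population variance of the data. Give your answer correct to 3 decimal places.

Values: 0, 1, 2, 3, 4
n = 46, Σfx = 117, mean = 2.5435
Σfx² = 381
Σf(x − x̄)² = Σfx² − (Σfx)²/n = 381 − 117²/46 = 83.4130
Population variance = 83.4130 / 46 = 1.8133

1.813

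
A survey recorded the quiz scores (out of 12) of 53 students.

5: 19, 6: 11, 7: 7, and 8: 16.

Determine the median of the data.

Cumulative frequencies: 19, 30, 37, 53
n = 53, so the median is the value in position (n+1)/2 = 27.
Position 27 falls at value 6.

6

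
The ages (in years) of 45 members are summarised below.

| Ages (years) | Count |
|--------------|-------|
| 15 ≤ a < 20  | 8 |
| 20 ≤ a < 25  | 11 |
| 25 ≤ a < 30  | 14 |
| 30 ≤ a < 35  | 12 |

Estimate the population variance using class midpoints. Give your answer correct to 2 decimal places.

27.78

Midpoints: 17.5, 22.5, 27.5, 32.5
n = 45, Σfm = 1162.5, mean = 25.8333
Σfm² = 31281.25
Σf(m − x̄)² = Σfm² − (Σfm)²/n = 31281.25 − 1162.5²/45 = 1250.0000
Population variance = 1250.0000 / 45 = 27.7778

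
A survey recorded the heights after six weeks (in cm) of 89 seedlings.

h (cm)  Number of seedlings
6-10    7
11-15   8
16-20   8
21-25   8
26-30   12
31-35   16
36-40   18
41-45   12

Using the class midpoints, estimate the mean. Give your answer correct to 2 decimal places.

28.67

Midpoints: 8, 13, 18, 23, 28, 33, 38, 43
Σfm = 7×8 + 8×13 + 8×18 + 8×23 + 12×28 + 16×33 + 18×38 + 12×43 = 2552
n = Σf = 89
Mean = 2552 / 89 = 28.6742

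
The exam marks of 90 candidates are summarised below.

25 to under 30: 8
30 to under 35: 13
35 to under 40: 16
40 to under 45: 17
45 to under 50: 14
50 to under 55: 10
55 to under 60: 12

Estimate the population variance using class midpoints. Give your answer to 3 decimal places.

83.840

Midpoints: 27.5, 32.5, 37.5, 42.5, 47.5, 52.5, 57.5
n = 90, Σfm = 3845, mean = 42.7222
Σfm² = 171812.5
Σf(m − x̄)² = Σfm² − (Σfm)²/n = 171812.5 − 3845²/90 = 7545.5556
Population variance = 7545.5556 / 90 = 83.8395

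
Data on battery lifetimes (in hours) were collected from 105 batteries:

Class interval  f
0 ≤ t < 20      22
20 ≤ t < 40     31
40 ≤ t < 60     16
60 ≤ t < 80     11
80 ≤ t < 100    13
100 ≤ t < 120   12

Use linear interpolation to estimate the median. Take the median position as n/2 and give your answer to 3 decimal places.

Cumulative frequencies: 22, 53, 69, 80, 93, 105
n = 105; position = n/2 = 52.5.
This falls in the class 20 ≤ t < 40: L = 20, F = 22, f = 31, h = 20.
Median ≈ 20 + ((52.5 − 22) / 31) × 20 = 39.6774

39.677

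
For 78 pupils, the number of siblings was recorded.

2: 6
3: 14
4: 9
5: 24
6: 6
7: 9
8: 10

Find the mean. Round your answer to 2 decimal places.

4.99

Values: 2, 3, 4, 5, 6, 7, 8
Σfx = 6×2 + 14×3 + 9×4 + 24×5 + 6×6 + 9×7 + 10×8 = 389
n = Σf = 78
Mean = 389 / 78 = 4.9872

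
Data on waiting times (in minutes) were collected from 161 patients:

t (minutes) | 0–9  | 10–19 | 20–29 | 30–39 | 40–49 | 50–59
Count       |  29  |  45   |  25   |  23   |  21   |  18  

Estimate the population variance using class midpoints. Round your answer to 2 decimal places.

266.09

Midpoints: 4.5, 14.5, 24.5, 34.5, 44.5, 54.5
n = 161, Σfm = 4104.5, mean = 25.4938
Σfm² = 147480.25
Σf(m − x̄)² = Σfm² − (Σfm)²/n = 147480.25 − 4104.5²/161 = 42840.9938
Population variance = 42840.9938 / 161 = 266.0931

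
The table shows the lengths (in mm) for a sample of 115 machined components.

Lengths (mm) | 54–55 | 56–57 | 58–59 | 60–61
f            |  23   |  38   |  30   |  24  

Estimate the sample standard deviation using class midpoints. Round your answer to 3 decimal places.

Midpoints: 54.5, 56.5, 58.5, 60.5
n = 115, Σfm = 6607.5, mean = 57.4565
Σfm² = 380134.75
Σf(m − x̄)² = Σfm² − (Σfm)²/n = 380134.75 − 6607.5²/115 = 490.7826
Sample variance = 490.7826 / 114 = 4.3051
Standard deviation = √4.3051 = 2.0749

2.075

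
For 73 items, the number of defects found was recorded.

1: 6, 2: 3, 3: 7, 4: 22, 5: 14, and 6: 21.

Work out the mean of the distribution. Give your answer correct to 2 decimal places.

Values: 1, 2, 3, 4, 5, 6
Σfx = 6×1 + 3×2 + 7×3 + 22×4 + 14×5 + 21×6 = 317
n = Σf = 73
Mean = 317 / 73 = 4.3425

4.34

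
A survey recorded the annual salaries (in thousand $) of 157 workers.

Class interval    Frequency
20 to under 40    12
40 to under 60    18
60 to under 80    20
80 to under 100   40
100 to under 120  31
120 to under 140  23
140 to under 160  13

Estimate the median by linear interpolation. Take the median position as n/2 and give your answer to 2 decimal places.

94.25

Cumulative frequencies: 12, 30, 50, 90, 121, 144, 157
n = 157; position = n/2 = 78.5.
This falls in the class 80 to under 100: L = 80, F = 50, f = 40, h = 20.
Median ≈ 80 + ((78.5 − 50) / 40) × 20 = 94.2500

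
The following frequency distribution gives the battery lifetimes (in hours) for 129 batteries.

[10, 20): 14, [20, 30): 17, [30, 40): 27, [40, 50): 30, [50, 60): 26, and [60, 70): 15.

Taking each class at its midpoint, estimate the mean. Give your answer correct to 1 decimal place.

41.4

Midpoints: 15, 25, 35, 45, 55, 65
Σfm = 14×15 + 17×25 + 27×35 + 30×45 + 26×55 + 15×65 = 5335
n = Σf = 129
Mean = 5335 / 129 = 41.3566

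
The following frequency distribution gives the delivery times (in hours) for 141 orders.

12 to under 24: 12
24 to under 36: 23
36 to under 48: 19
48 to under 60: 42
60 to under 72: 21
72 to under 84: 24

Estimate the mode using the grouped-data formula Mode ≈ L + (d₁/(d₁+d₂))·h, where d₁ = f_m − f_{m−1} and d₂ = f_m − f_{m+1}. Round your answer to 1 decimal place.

54.3

Modal class: 48 to under 60 (highest frequency 42).
d₁ = 42 − 19 = 23, d₂ = 42 − 21 = 21
Mode ≈ 48 + (23/(23+21)) × 12 = 48 + 6.2727 = 54.2727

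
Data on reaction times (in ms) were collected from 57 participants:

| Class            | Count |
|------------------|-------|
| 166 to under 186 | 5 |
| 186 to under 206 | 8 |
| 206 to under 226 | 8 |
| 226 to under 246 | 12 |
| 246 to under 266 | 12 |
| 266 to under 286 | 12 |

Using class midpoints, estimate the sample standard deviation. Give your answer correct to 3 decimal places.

Midpoints: 176, 196, 216, 236, 256, 276
n = 57, Σfm = 13392, mean = 234.9474
Σfm² = 3204352
Σf(m − x̄)² = Σfm² − (Σfm)²/n = 3204352 − 13392²/57 = 57936.8421
Sample variance = 57936.8421 / 56 = 1034.5865
Standard deviation = √1034.5865 = 32.1650

32.165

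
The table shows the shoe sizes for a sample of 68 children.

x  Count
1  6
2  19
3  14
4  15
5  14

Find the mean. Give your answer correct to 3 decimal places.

Values: 1, 2, 3, 4, 5
Σfx = 6×1 + 19×2 + 14×3 + 15×4 + 14×5 = 216
n = Σf = 68
Mean = 216 / 68 = 3.1765

3.176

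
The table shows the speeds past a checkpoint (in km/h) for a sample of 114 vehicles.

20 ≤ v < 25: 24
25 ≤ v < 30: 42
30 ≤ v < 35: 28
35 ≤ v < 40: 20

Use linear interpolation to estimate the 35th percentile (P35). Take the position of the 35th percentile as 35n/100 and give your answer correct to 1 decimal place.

Cumulative frequencies: 24, 66, 94, 114
n = 114; position = 35n/100 = 39.9.
This falls in the class 25 ≤ v < 30: L = 25, F = 24, f = 42, h = 5.
35th percentile ≈ 25 + ((39.9 − 24) / 42) × 5 = 26.8929

26.9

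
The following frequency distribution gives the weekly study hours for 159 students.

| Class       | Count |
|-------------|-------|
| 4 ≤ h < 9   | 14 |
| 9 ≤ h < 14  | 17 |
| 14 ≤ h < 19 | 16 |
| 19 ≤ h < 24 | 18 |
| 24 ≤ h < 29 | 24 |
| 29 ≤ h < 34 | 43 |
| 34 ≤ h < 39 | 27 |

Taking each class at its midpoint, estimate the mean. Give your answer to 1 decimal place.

Midpoints: 6.5, 11.5, 16.5, 21.5, 26.5, 31.5, 36.5
Σfm = 14×6.5 + 17×11.5 + 16×16.5 + 18×21.5 + 24×26.5 + 43×31.5 + 27×36.5 = 3913.5
n = Σf = 159
Mean = 3913.5 / 159 = 24.6132

24.6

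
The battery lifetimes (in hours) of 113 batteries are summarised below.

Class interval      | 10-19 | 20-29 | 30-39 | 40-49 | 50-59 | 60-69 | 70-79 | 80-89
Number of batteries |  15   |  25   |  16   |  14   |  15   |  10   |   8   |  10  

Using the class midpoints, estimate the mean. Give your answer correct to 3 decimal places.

43.438

Midpoints: 14.5, 24.5, 34.5, 44.5, 54.5, 64.5, 74.5, 84.5
Σfm = 15×14.5 + 25×24.5 + 16×34.5 + 14×44.5 + 15×54.5 + 10×64.5 + 8×74.5 + 10×84.5 = 4908.5
n = Σf = 113
Mean = 4908.5 / 113 = 43.4381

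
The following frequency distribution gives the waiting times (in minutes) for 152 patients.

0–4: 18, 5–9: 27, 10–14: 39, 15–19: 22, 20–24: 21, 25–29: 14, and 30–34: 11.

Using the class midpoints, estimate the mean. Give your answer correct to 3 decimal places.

Midpoints: 2, 7, 12, 17, 22, 27, 32
Σfm = 18×2 + 27×7 + 39×12 + 22×17 + 21×22 + 14×27 + 11×32 = 2259
n = Σf = 152
Mean = 2259 / 152 = 14.8618

14.862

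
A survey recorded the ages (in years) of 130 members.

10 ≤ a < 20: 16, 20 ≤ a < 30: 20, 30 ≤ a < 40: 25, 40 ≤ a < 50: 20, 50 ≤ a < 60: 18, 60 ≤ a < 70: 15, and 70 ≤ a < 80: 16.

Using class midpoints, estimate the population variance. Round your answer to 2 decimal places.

Midpoints: 15, 25, 35, 45, 55, 65, 75
n = 130, Σfm = 5680, mean = 43.6923
Σfm² = 295050
Σf(m − x̄)² = Σfm² − (Σfm)²/n = 295050 − 5680²/130 = 46877.6923
Population variance = 46877.6923 / 130 = 360.5976

360.60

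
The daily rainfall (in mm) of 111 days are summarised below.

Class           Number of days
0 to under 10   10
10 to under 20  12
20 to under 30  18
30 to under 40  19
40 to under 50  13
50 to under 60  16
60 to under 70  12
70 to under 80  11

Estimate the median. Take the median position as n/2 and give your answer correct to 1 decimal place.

Cumulative frequencies: 10, 22, 40, 59, 72, 88, 100, 111
n = 111; position = n/2 = 55.5.
This falls in the class 30 to under 40: L = 30, F = 40, f = 19, h = 10.
Median ≈ 30 + ((55.5 − 40) / 19) × 10 = 38.1579

38.2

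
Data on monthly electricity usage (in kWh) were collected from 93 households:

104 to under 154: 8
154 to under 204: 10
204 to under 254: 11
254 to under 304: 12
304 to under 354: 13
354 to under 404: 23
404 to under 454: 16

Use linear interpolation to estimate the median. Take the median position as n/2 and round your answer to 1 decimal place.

325.2

Cumulative frequencies: 8, 18, 29, 41, 54, 77, 93
n = 93; position = n/2 = 46.5.
This falls in the class 304 to under 354: L = 304, F = 41, f = 13, h = 50.
Median ≈ 304 + ((46.5 − 41) / 13) × 50 = 325.1538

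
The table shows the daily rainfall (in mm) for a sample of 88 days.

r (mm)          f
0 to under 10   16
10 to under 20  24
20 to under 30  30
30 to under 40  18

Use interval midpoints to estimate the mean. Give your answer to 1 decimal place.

Midpoints: 5, 15, 25, 35
Σfm = 16×5 + 24×15 + 30×25 + 18×35 = 1820
n = Σf = 88
Mean = 1820 / 88 = 20.6818

20.7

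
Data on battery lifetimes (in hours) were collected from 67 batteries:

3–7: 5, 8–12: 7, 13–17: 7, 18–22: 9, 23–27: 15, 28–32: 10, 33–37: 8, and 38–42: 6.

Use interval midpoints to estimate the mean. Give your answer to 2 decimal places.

23.51

Midpoints: 5, 10, 15, 20, 25, 30, 35, 40
Σfm = 5×5 + 7×10 + 7×15 + 9×20 + 15×25 + 10×30 + 8×35 + 6×40 = 1575
n = Σf = 67
Mean = 1575 / 67 = 23.5075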